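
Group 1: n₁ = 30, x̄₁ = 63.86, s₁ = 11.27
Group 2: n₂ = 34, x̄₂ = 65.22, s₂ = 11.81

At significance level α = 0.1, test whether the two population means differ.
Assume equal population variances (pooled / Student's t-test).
Student's two-sample t-test (equal variances):
H₀: μ₁ = μ₂
H₁: μ₁ ≠ μ₂
df = n₁ + n₂ - 2 = 62
Pooled variance s_p² = [(n₁-1)s₁² + (n₂-1)s₂²] / (n₁ + n₂ - 2) = [(29)(11.27²) + (33)(11.81²)] / 62 = 133.6465
SE = √(s_p²(1/n₁ + 1/n₂)) = √(133.6465 × (1/30 + 1/34)) = 2.8958
t = (x̄₁ - x̄₂) / SE = (63.86 - 65.22) / 2.8958 = -1.36 / 2.8958 = -0.470
p-value = 0.6403

Since p-value > α = 0.1, we fail to reject H₀.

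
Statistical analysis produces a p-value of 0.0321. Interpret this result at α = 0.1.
Since p = 0.0321 < α = 0.1, reject H₀.
There is sufficient evidence to reject the null hypothesis; the result is statistically significant at the 0.1 level.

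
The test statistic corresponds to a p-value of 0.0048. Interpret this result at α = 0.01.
Since p = 0.0048 < α = 0.01, reject H₀.
There is sufficient evidence to reject the null hypothesis; the result is statistically significant at the 0.01 level.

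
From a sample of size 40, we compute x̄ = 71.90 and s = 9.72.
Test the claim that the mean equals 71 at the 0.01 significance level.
One-sample t-test:
H₀: μ = 71
H₁: μ ≠ 71
df = n - 1 = 39
t = (x̄ - μ₀) / (s/√n) = (71.90 - 71) / (9.72/√40) = 0.586
p-value = 0.5615

Since p-value > α = 0.01, we fail to reject H₀.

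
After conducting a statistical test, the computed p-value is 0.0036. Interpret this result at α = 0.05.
Since p = 0.0036 < α = 0.05, reject H₀.
There is sufficient evidence to reject the null hypothesis; the result is statistically significant at the 0.05 level.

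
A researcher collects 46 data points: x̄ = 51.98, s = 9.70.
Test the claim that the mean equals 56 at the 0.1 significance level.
One-sample t-test:
H₀: μ = 56
H₁: μ ≠ 56
df = n - 1 = 45
t = (x̄ - μ₀) / (s/√n) = (51.98 - 56) / (9.70/√46) = -2.811
p-value = 0.0073

Since p-value < α = 0.1, we reject H₀.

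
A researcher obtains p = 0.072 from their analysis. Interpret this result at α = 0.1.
Since p = 0.072 < α = 0.1, reject H₀.
There is sufficient evidence to reject the null hypothesis; the result is statistically significant at the 0.1 level.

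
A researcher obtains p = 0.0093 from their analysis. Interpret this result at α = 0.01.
Since p = 0.0093 < α = 0.01, reject H₀.
There is sufficient evidence to reject the null hypothesis; the result is statistically significant at the 0.01 level.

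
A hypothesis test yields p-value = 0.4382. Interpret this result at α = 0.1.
Since p = 0.4382 > α = 0.1, fail to reject H₀.
There is insufficient evidence to reject the null hypothesis; the result is not statistically significant at the 0.1 level.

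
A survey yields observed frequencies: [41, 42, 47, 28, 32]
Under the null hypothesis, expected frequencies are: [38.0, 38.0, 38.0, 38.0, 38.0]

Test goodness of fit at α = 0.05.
Chi-square goodness of fit test:
H₀: observed counts match expected distribution
H₁: observed counts differ from expected distribution
df = k - 1 = 4
χ² = Σ(O - E)²/E
   = (41 - 38.0)²/38.0 + (42 - 38.0)²/38.0 + (47 - 38.0)²/38.0 + (28 - 38.0)²/38.0 + (32 - 38.0)²/38.0
   = 0.237 + 0.421 + 2.132 + 2.632 + 0.947
   = 6.37
p-value = 0.1733

Since p-value > α = 0.05, we fail to reject H₀.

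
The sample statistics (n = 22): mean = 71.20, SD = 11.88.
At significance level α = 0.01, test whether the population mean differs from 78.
One-sample t-test:
H₀: μ = 78
H₁: μ ≠ 78
df = n - 1 = 21
t = (x̄ - μ₀) / (s/√n) = (71.20 - 78) / (11.88/√22) = -2.685
p-value = 0.0139

Since p-value > α = 0.01, we fail to reject H₀.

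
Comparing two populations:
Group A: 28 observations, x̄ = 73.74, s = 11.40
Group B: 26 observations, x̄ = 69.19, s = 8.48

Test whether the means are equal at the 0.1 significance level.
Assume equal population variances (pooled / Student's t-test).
Student's two-sample t-test (equal variances):
H₀: μ₁ = μ₂
H₁: μ₁ ≠ μ₂
df = n₁ + n₂ - 2 = 52
Pooled variance s_p² = [(n₁-1)s₁² + (n₂-1)s₂²] / (n₁ + n₂ - 2) = [(27)(11.40²) + (25)(8.48²)] / 52 = 102.0515
SE = √(s_p²(1/n₁ + 1/n₂)) = √(102.0515 × (1/28 + 1/26)) = 2.7513
t = (x̄₁ - x̄₂) / SE = (73.74 - 69.19) / 2.7513 = 4.55 / 2.7513 = 1.654
p-value = 0.1042

Since p-value > α = 0.1, we fail to reject H₀.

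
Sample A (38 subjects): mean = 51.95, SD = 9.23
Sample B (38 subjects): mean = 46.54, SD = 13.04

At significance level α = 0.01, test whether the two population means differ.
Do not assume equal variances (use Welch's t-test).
Welch's two-sample t-test:
H₀: μ₁ = μ₂
H₁: μ₁ ≠ μ₂
s₁²/n₁ = 9.23²/38 = 2.2419,  s₂²/n₂ = 13.04²/38 = 4.4748
SE = √(s₁²/n₁ + s₂²/n₂) = √(2.2419 + 4.4748) = 2.5917
df (Welch-Satterthwaite) = (s₁²/n₁ + s₂²/n₂)² / [(s₁²/n₁)²/(n₁-1) + (s₂²/n₂)²/(n₂-1)] ≈ 66.64
t = (x̄₁ - x̄₂) / SE = (51.95 - 46.54) / 2.5917 = 5.41 / 2.5917 = 2.087
p-value = 0.0407

Since p-value > α = 0.01, we fail to reject H₀.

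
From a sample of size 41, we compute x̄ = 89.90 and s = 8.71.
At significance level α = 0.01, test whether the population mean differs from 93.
One-sample t-test:
H₀: μ = 93
H₁: μ ≠ 93
df = n - 1 = 40
t = (x̄ - μ₀) / (s/√n) = (89.90 - 93) / (8.71/√41) = -2.279
p-value = 0.0281

Since p-value > α = 0.01, we fail to reject H₀.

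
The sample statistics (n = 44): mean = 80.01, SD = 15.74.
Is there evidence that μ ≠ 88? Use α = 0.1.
One-sample t-test:
H₀: μ = 88
H₁: μ ≠ 88
df = n - 1 = 43
t = (x̄ - μ₀) / (s/√n) = (80.01 - 88) / (15.74/√44) = -3.367
p-value = 0.0016

Since p-value < α = 0.1, we reject H₀.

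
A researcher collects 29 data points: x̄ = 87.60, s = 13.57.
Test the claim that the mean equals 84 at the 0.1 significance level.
One-sample t-test:
H₀: μ = 84
H₁: μ ≠ 84
df = n - 1 = 28
t = (x̄ - μ₀) / (s/√n) = (87.60 - 84) / (13.57/√29) = 1.429
p-value = 0.1642

Since p-value > α = 0.1, we fail to reject H₀.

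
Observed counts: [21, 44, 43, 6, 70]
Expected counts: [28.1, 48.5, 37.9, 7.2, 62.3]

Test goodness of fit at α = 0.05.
Chi-square goodness of fit test:
H₀: observed counts match expected distribution
H₁: observed counts differ from expected distribution
df = k - 1 = 4
χ² = Σ(O - E)²/E
   = (21 - 28.1)²/28.1 + (44 - 48.5)²/48.5 + (43 - 37.9)²/37.9 + (6 - 7.2)²/7.2 + (70 - 62.3)²/62.3
   = 1.794 + 0.418 + 0.686 + 0.200 + 0.952
   = 4.05
p-value = 0.3994

Since p-value > α = 0.05, we fail to reject H₀.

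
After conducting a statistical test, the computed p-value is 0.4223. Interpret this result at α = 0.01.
Since p = 0.4223 > α = 0.01, fail to reject H₀.
There is insufficient evidence to reject the null hypothesis; the result is not statistically significant at the 0.01 level.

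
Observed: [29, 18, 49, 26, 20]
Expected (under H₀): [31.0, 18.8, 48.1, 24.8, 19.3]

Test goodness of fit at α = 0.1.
Chi-square goodness of fit test:
H₀: observed counts match expected distribution
H₁: observed counts differ from expected distribution
df = k - 1 = 4
χ² = Σ(O - E)²/E
   = (29 - 31.0)²/31.0 + (18 - 18.8)²/18.8 + (49 - 48.1)²/48.1 + (26 - 24.8)²/24.8 + (20 - 19.3)²/19.3
   = 0.129 + 0.034 + 0.017 + 0.058 + 0.025
   = 0.26
p-value = 0.9921

Since p-value > α = 0.1, we fail to reject H₀.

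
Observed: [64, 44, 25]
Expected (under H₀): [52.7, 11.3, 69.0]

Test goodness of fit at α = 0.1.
Chi-square goodness of fit test:
H₀: observed counts match expected distribution
H₁: observed counts differ from expected distribution
df = k - 1 = 2
χ² = Σ(O - E)²/E
   = (64 - 52.7)²/52.7 + (44 - 11.3)²/11.3 + (25 - 69.0)²/69.0
   = 2.423 + 94.627 + 28.058
   = 125.11
p-value < 0.0001

Since p-value < α = 0.1, we reject H₀.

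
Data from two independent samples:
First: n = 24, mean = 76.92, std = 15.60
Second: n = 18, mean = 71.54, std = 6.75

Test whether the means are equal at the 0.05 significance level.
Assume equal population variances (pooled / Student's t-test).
Student's two-sample t-test (equal variances):
H₀: μ₁ = μ₂
H₁: μ₁ ≠ μ₂
df = n₁ + n₂ - 2 = 40
Pooled variance s_p² = [(n₁-1)s₁² + (n₂-1)s₂²] / (n₁ + n₂ - 2) = [(23)(15.60²) + (17)(6.75²)] / 40 = 159.2961
SE = √(s_p²(1/n₁ + 1/n₂)) = √(159.2961 × (1/24 + 1/18)) = 3.9354
t = (x̄₁ - x̄₂) / SE = (76.92 - 71.54) / 3.9354 = 5.38 / 3.9354 = 1.367
p-value = 0.1792

Since p-value > α = 0.05, we fail to reject H₀.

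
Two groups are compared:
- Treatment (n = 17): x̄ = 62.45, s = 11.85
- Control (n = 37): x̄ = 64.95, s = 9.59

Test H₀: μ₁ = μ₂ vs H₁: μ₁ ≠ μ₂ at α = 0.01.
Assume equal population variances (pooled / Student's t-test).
Student's two-sample t-test (equal variances):
H₀: μ₁ = μ₂
H₁: μ₁ ≠ μ₂
df = n₁ + n₂ - 2 = 52
Pooled variance s_p² = [(n₁-1)s₁² + (n₂-1)s₂²] / (n₁ + n₂ - 2) = [(16)(11.85²) + (36)(9.59²)] / 52 = 106.8771
SE = √(s_p²(1/n₁ + 1/n₂)) = √(106.8771 × (1/17 + 1/37)) = 3.0291
t = (x̄₁ - x̄₂) / SE = (62.45 - 64.95) / 3.0291 = -2.50 / 3.0291 = -0.825
p-value = 0.4130

Since p-value > α = 0.01, we fail to reject H₀.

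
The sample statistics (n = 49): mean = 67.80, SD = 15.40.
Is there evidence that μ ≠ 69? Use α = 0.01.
One-sample t-test:
H₀: μ = 69
H₁: μ ≠ 69
df = n - 1 = 48
t = (x̄ - μ₀) / (s/√n) = (67.80 - 69) / (15.40/√49) = -0.545
p-value = 0.5880

Since p-value > α = 0.01, we fail to reject H₀.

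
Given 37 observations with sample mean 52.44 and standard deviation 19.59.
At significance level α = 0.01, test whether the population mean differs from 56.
One-sample t-test:
H₀: μ = 56
H₁: μ ≠ 56
df = n - 1 = 36
t = (x̄ - μ₀) / (s/√n) = (52.44 - 56) / (19.59/√37) = -1.105
p-value = 0.2763

Since p-value > α = 0.01, we fail to reject H₀.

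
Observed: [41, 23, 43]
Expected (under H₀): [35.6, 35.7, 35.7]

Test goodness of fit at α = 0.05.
Chi-square goodness of fit test:
H₀: observed counts match expected distribution
H₁: observed counts differ from expected distribution
df = k - 1 = 2
χ² = Σ(O - E)²/E
   = (41 - 35.6)²/35.6 + (23 - 35.7)²/35.7 + (43 - 35.7)²/35.7
   = 0.819 + 4.518 + 1.493
   = 6.83
p-value = 0.0329

Since p-value < α = 0.05, we reject H₀.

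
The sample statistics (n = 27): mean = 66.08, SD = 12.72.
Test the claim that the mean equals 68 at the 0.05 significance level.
One-sample t-test:
H₀: μ = 68
H₁: μ ≠ 68
df = n - 1 = 26
t = (x̄ - μ₀) / (s/√n) = (66.08 - 68) / (12.72/√27) = -0.784
p-value = 0.4399

Since p-value > α = 0.05, we fail to reject H₀.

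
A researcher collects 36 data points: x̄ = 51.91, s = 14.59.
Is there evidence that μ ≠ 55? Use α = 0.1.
One-sample t-test:
H₀: μ = 55
H₁: μ ≠ 55
df = n - 1 = 35
t = (x̄ - μ₀) / (s/√n) = (51.91 - 55) / (14.59/√36) = -1.271
p-value = 0.2122

Since p-value > α = 0.1, we fail to reject H₀.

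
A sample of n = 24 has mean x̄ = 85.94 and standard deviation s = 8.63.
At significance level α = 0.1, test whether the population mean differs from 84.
One-sample t-test:
H₀: μ = 84
H₁: μ ≠ 84
df = n - 1 = 23
t = (x̄ - μ₀) / (s/√n) = (85.94 - 84) / (8.63/√24) = 1.101
p-value = 0.2822

Since p-value > α = 0.1, we fail to reject H₀.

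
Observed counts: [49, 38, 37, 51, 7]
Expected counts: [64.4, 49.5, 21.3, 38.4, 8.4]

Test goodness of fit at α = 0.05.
Chi-square goodness of fit test:
H₀: observed counts match expected distribution
H₁: observed counts differ from expected distribution
df = k - 1 = 4
χ² = Σ(O - E)²/E
   = (49 - 64.4)²/64.4 + (38 - 49.5)²/49.5 + (37 - 21.3)²/21.3 + (51 - 38.4)²/38.4 + (7 - 8.4)²/8.4
   = 3.683 + 2.672 + 11.572 + 4.134 + 0.233
   = 22.29
p-value = 0.0002

Since p-value < α = 0.05, we reject H₀.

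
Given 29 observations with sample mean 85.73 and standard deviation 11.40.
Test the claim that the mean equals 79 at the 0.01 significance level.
One-sample t-test:
H₀: μ = 79
H₁: μ ≠ 79
df = n - 1 = 28
t = (x̄ - μ₀) / (s/√n) = (85.73 - 79) / (11.40/√29) = 3.179
p-value = 0.0036

Since p-value < α = 0.01, we reject H₀.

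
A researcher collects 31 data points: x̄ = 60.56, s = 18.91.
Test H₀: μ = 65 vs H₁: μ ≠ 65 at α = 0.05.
One-sample t-test:
H₀: μ = 65
H₁: μ ≠ 65
df = n - 1 = 30
t = (x̄ - μ₀) / (s/√n) = (60.56 - 65) / (18.91/√31) = -1.307
p-value = 0.2010

Since p-value > α = 0.05, we fail to reject H₀.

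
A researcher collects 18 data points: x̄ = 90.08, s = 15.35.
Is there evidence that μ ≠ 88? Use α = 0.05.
One-sample t-test:
H₀: μ = 88
H₁: μ ≠ 88
df = n - 1 = 17
t = (x̄ - μ₀) / (s/√n) = (90.08 - 88) / (15.35/√18) = 0.575
p-value = 0.5729

Since p-value > α = 0.05, we fail to reject H₀.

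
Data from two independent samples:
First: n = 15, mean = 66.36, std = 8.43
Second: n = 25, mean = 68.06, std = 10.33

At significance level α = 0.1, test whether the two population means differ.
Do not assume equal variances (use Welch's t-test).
Welch's two-sample t-test:
H₀: μ₁ = μ₂
H₁: μ₁ ≠ μ₂
s₁²/n₁ = 8.43²/15 = 4.7377,  s₂²/n₂ = 10.33²/25 = 4.2684
SE = √(s₁²/n₁ + s₂²/n₂) = √(4.7377 + 4.2684) = 3.0010
df (Welch-Satterthwaite) = (s₁²/n₁ + s₂²/n₂)² / [(s₁²/n₁)²/(n₁-1) + (s₂²/n₂)²/(n₂-1)] ≈ 34.33
t = (x̄₁ - x̄₂) / SE = (66.36 - 68.06) / 3.0010 = -1.70 / 3.0010 = -0.566
p-value = 0.5748

Since p-value > α = 0.1, we fail to reject H₀.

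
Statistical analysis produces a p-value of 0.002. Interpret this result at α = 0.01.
Since p = 0.002 < α = 0.01, reject H₀.
There is sufficient evidence to reject the null hypothesis; the result is statistically significant at the 0.01 level.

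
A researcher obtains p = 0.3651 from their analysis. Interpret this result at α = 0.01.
Since p = 0.3651 > α = 0.01, fail to reject H₀.
There is insufficient evidence to reject the null hypothesis; the result is not statistically significant at the 0.01 level.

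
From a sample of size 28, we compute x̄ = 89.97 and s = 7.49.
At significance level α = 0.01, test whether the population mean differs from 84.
One-sample t-test:
H₀: μ = 84
H₁: μ ≠ 84
df = n - 1 = 27
t = (x̄ - μ₀) / (s/√n) = (89.97 - 84) / (7.49/√28) = 4.218
p-value = 0.0002

Since p-value < α = 0.01, we reject H₀.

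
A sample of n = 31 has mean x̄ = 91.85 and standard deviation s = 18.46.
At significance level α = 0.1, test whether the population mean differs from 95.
One-sample t-test:
H₀: μ = 95
H₁: μ ≠ 95
df = n - 1 = 30
t = (x̄ - μ₀) / (s/√n) = (91.85 - 95) / (18.46/√31) = -0.950
p-value = 0.3497

Since p-value > α = 0.1, we fail to reject H₀.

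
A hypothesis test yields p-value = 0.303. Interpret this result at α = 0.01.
Since p = 0.303 > α = 0.01, fail to reject H₀.
There is insufficient evidence to reject the null hypothesis; the result is not statistically significant at the 0.01 level.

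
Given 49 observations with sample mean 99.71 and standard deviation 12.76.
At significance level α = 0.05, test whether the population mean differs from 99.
One-sample t-test:
H₀: μ = 99
H₁: μ ≠ 99
df = n - 1 = 48
t = (x̄ - μ₀) / (s/√n) = (99.71 - 99) / (12.76/√49) = 0.389
p-value = 0.6986

Since p-value > α = 0.05, we fail to reject H₀.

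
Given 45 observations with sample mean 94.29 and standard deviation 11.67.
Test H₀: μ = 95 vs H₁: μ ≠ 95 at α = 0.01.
One-sample t-test:
H₀: μ = 95
H₁: μ ≠ 95
df = n - 1 = 44
t = (x̄ - μ₀) / (s/√n) = (94.29 - 95) / (11.67/√45) = -0.408
p-value = 0.6852

Since p-value > α = 0.01, we fail to reject H₀.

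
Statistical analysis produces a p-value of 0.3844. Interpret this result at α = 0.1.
Since p = 0.3844 > α = 0.1, fail to reject H₀.
There is insufficient evidence to reject the null hypothesis; the result is not statistically significant at the 0.1 level.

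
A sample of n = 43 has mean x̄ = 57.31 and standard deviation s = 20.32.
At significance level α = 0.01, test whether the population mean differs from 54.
One-sample t-test:
H₀: μ = 54
H₁: μ ≠ 54
df = n - 1 = 42
t = (x̄ - μ₀) / (s/√n) = (57.31 - 54) / (20.32/√43) = 1.068
p-value = 0.2915

Since p-value > α = 0.01, we fail to reject H₀.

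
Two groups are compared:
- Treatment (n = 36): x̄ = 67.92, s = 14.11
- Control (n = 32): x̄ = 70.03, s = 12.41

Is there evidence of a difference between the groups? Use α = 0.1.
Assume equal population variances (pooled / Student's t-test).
Student's two-sample t-test (equal variances):
H₀: μ₁ = μ₂
H₁: μ₁ ≠ μ₂
df = n₁ + n₂ - 2 = 66
Pooled variance s_p² = [(n₁-1)s₁² + (n₂-1)s₂²] / (n₁ + n₂ - 2) = [(35)(14.11²) + (31)(12.41²)] / 66 = 177.9163
SE = √(s_p²(1/n₁ + 1/n₂)) = √(177.9163 × (1/36 + 1/32)) = 3.2407
t = (x̄₁ - x̄₂) / SE = (67.92 - 70.03) / 3.2407 = -2.11 / 3.2407 = -0.651
p-value = 0.5172

Since p-value > α = 0.1, we fail to reject H₀.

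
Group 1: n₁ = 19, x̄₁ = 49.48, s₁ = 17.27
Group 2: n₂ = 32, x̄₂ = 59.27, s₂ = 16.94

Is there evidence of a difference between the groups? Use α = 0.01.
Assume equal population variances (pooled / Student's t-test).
Student's two-sample t-test (equal variances):
H₀: μ₁ = μ₂
H₁: μ₁ ≠ μ₂
df = n₁ + n₂ - 2 = 49
Pooled variance s_p² = [(n₁-1)s₁² + (n₂-1)s₂²] / (n₁ + n₂ - 2) = [(18)(17.27²) + (31)(16.94²)] / 49 = 291.1107
SE = √(s_p²(1/n₁ + 1/n₂)) = √(291.1107 × (1/19 + 1/32)) = 4.9415
t = (x̄₁ - x̄₂) / SE = (49.48 - 59.27) / 4.9415 = -9.79 / 4.9415 = -1.981
p-value = 0.0532

Since p-value > α = 0.01, we fail to reject H₀.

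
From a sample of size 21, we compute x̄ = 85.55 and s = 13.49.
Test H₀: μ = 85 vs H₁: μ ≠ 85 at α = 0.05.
One-sample t-test:
H₀: μ = 85
H₁: μ ≠ 85
df = n - 1 = 20
t = (x̄ - μ₀) / (s/√n) = (85.55 - 85) / (13.49/√21) = 0.187
p-value = 0.8537

Since p-value > α = 0.05, we fail to reject H₀.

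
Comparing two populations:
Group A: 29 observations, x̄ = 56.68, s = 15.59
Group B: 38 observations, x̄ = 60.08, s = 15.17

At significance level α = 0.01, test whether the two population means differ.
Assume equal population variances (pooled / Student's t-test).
Student's two-sample t-test (equal variances):
H₀: μ₁ = μ₂
H₁: μ₁ ≠ μ₂
df = n₁ + n₂ - 2 = 65
Pooled variance s_p² = [(n₁-1)s₁² + (n₂-1)s₂²] / (n₁ + n₂ - 2) = [(28)(15.59²) + (37)(15.17²)] / 65 = 235.6941
SE = √(s_p²(1/n₁ + 1/n₂)) = √(235.6941 × (1/29 + 1/38)) = 3.7855
t = (x̄₁ - x̄₂) / SE = (56.68 - 60.08) / 3.7855 = -3.40 / 3.7855 = -0.898
p-value = 0.3724

Since p-value > α = 0.01, we fail to reject H₀.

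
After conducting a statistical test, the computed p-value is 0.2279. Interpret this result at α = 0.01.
Since p = 0.2279 > α = 0.01, fail to reject H₀.
There is insufficient evidence to reject the null hypothesis; the result is not statistically significant at the 0.01 level.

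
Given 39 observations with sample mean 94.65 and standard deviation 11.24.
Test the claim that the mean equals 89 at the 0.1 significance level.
One-sample t-test:
H₀: μ = 89
H₁: μ ≠ 89
df = n - 1 = 38
t = (x̄ - μ₀) / (s/√n) = (94.65 - 89) / (11.24/√39) = 3.139
p-value = 0.0033

Since p-value < α = 0.1, we reject H₀.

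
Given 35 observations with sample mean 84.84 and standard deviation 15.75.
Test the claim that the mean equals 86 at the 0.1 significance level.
One-sample t-test:
H₀: μ = 86
H₁: μ ≠ 86
df = n - 1 = 34
t = (x̄ - μ₀) / (s/√n) = (84.84 - 86) / (15.75/√35) = -0.436
p-value = 0.6658

Since p-value > α = 0.1, we fail to reject H₀.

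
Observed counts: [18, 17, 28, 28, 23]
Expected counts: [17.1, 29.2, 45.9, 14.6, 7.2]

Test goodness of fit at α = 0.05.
Chi-square goodness of fit test:
H₀: observed counts match expected distribution
H₁: observed counts differ from expected distribution
df = k - 1 = 4
χ² = Σ(O - E)²/E
   = (18 - 17.1)²/17.1 + (17 - 29.2)²/29.2 + (28 - 45.9)²/45.9 + (28 - 14.6)²/14.6 + (23 - 7.2)²/7.2
   = 0.047 + 5.097 + 6.981 + 12.299 + 34.672
   = 59.10
p-value < 0.0001

Since p-value < α = 0.05, we reject H₀.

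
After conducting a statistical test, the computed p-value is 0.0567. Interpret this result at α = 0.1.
Since p = 0.0567 < α = 0.1, reject H₀.
There is sufficient evidence to reject the null hypothesis; the result is statistically significant at the 0.1 level.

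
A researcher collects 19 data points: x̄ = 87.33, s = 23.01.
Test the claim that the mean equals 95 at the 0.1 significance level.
One-sample t-test:
H₀: μ = 95
H₁: μ ≠ 95
df = n - 1 = 18
t = (x̄ - μ₀) / (s/√n) = (87.33 - 95) / (23.01/√19) = -1.453
p-value = 0.1634

Since p-value > α = 0.1, we fail to reject H₀.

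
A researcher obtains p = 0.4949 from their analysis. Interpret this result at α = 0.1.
Since p = 0.4949 > α = 0.1, fail to reject H₀.
There is insufficient evidence to reject the null hypothesis; the result is not statistically significant at the 0.1 level.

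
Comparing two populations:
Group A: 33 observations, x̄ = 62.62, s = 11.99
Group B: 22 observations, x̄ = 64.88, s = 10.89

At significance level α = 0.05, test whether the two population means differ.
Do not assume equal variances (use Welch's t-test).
Welch's two-sample t-test:
H₀: μ₁ = μ₂
H₁: μ₁ ≠ μ₂
s₁²/n₁ = 11.99²/33 = 4.3564,  s₂²/n₂ = 10.89²/22 = 5.3906
SE = √(s₁²/n₁ + s₂²/n₂) = √(4.3564 + 5.3906) = 3.1220
df (Welch-Satterthwaite) = (s₁²/n₁ + s₂²/n₂)² / [(s₁²/n₁)²/(n₁-1) + (s₂²/n₂)²/(n₂-1)] ≈ 48.06
t = (x̄₁ - x̄₂) / SE = (62.62 - 64.88) / 3.1220 = -2.26 / 3.1220 = -0.724
p-value = 0.4726

Since p-value > α = 0.05, we fail to reject H₀.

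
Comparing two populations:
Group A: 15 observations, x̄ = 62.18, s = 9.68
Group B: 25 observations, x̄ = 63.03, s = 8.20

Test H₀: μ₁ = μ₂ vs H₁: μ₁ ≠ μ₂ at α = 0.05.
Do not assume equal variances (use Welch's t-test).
Welch's two-sample t-test:
H₀: μ₁ = μ₂
H₁: μ₁ ≠ μ₂
s₁²/n₁ = 9.68²/15 = 6.2468,  s₂²/n₂ = 8.20²/25 = 2.6896
SE = √(s₁²/n₁ + s₂²/n₂) = √(6.2468 + 2.6896) = 2.9894
df (Welch-Satterthwaite) = (s₁²/n₁ + s₂²/n₂)² / [(s₁²/n₁)²/(n₁-1) + (s₂²/n₂)²/(n₂-1)] ≈ 25.85
t = (x̄₁ - x̄₂) / SE = (62.18 - 63.03) / 2.9894 = -0.85 / 2.9894 = -0.284
p-value = 0.7784

Since p-value > α = 0.05, we fail to reject H₀.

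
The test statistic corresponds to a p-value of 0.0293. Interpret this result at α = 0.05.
Since p = 0.0293 < α = 0.05, reject H₀.
There is sufficient evidence to reject the null hypothesis; the result is statistically significant at the 0.05 level.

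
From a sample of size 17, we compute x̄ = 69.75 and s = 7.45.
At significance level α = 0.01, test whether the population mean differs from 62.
One-sample t-test:
H₀: μ = 62
H₁: μ ≠ 62
df = n - 1 = 16
t = (x̄ - μ₀) / (s/√n) = (69.75 - 62) / (7.45/√17) = 4.289
p-value = 0.0006

Since p-value < α = 0.01, we reject H₀.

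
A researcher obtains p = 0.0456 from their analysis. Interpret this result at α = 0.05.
Since p = 0.0456 < α = 0.05, reject H₀.
There is sufficient evidence to reject the null hypothesis; the result is statistically significant at the 0.05 level.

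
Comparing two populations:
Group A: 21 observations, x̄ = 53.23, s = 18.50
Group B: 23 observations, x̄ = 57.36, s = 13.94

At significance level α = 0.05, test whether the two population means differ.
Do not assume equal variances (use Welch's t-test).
Welch's two-sample t-test:
H₀: μ₁ = μ₂
H₁: μ₁ ≠ μ₂
s₁²/n₁ = 18.50²/21 = 16.2976,  s₂²/n₂ = 13.94²/23 = 8.4489
SE = √(s₁²/n₁ + s₂²/n₂) = √(16.2976 + 8.4489) = 4.9746
df (Welch-Satterthwaite) = (s₁²/n₁ + s₂²/n₂)² / [(s₁²/n₁)²/(n₁-1) + (s₂²/n₂)²/(n₂-1)] ≈ 37.06
t = (x̄₁ - x̄₂) / SE = (53.23 - 57.36) / 4.9746 = -4.13 / 4.9746 = -0.830
p-value = 0.4117

Since p-value > α = 0.05, we fail to reject H₀.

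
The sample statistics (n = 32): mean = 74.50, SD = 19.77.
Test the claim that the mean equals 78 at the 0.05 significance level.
One-sample t-test:
H₀: μ = 78
H₁: μ ≠ 78
df = n - 1 = 31
t = (x̄ - μ₀) / (s/√n) = (74.50 - 78) / (19.77/√32) = -1.001
p-value = 0.3244

Since p-value > α = 0.05, we fail to reject H₀.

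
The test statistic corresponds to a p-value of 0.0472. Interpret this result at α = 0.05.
Since p = 0.0472 < α = 0.05, reject H₀.
There is sufficient evidence to reject the null hypothesis; the result is statistically significant at the 0.05 level.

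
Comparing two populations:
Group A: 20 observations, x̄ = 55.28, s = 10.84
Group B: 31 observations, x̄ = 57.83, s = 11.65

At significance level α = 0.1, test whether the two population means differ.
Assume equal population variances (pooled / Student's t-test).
Student's two-sample t-test (equal variances):
H₀: μ₁ = μ₂
H₁: μ₁ ≠ μ₂
df = n₁ + n₂ - 2 = 49
Pooled variance s_p² = [(n₁-1)s₁² + (n₂-1)s₂²] / (n₁ + n₂ - 2) = [(19)(10.84²) + (30)(11.65²)] / 49 = 128.6588
SE = √(s_p²(1/n₁ + 1/n₂)) = √(128.6588 × (1/20 + 1/31)) = 3.2532
t = (x̄₁ - x̄₂) / SE = (55.28 - 57.83) / 3.2532 = -2.55 / 3.2532 = -0.784
p-value = 0.4369

Since p-value > α = 0.1, we fail to reject H₀.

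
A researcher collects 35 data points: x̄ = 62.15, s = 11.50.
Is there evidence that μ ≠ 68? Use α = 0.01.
One-sample t-test:
H₀: μ = 68
H₁: μ ≠ 68
df = n - 1 = 34
t = (x̄ - μ₀) / (s/√n) = (62.15 - 68) / (11.50/√35) = -3.009
p-value = 0.0049

Since p-value < α = 0.01, we reject H₀.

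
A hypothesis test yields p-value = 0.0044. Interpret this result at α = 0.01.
Since p = 0.0044 < α = 0.01, reject H₀.
There is sufficient evidence to reject the null hypothesis; the result is statistically significant at the 0.01 level.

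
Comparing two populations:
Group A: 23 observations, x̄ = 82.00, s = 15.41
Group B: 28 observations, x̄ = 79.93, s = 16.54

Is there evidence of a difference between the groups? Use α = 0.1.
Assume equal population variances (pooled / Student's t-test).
Student's two-sample t-test (equal variances):
H₀: μ₁ = μ₂
H₁: μ₁ ≠ μ₂
df = n₁ + n₂ - 2 = 49
Pooled variance s_p² = [(n₁-1)s₁² + (n₂-1)s₂²] / (n₁ + n₂ - 2) = [(22)(15.41²) + (27)(16.54²)] / 49 = 257.3619
SE = √(s_p²(1/n₁ + 1/n₂)) = √(257.3619 × (1/23 + 1/28)) = 4.5145
t = (x̄₁ - x̄₂) / SE = (82.00 - 79.93) / 4.5145 = 2.07 / 4.5145 = 0.459
p-value = 0.6486

Since p-value > α = 0.1, we fail to reject H₀.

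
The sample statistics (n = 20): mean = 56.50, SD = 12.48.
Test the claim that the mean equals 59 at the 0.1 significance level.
One-sample t-test:
H₀: μ = 59
H₁: μ ≠ 59
df = n - 1 = 19
t = (x̄ - μ₀) / (s/√n) = (56.50 - 59) / (12.48/√20) = -0.896
p-value = 0.3815

Since p-value > α = 0.1, we fail to reject H₀.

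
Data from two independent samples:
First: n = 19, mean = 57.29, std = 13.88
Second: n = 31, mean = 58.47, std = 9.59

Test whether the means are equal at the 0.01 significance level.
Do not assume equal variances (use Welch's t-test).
Welch's two-sample t-test:
H₀: μ₁ = μ₂
H₁: μ₁ ≠ μ₂
s₁²/n₁ = 13.88²/19 = 10.1397,  s₂²/n₂ = 9.59²/31 = 2.9667
SE = √(s₁²/n₁ + s₂²/n₂) = √(10.1397 + 2.9667) = 3.6203
df (Welch-Satterthwaite) = (s₁²/n₁ + s₂²/n₂)² / [(s₁²/n₁)²/(n₁-1) + (s₂²/n₂)²/(n₂-1)] ≈ 28.60
t = (x̄₁ - x̄₂) / SE = (57.29 - 58.47) / 3.6203 = -1.18 / 3.6203 = -0.326
p-value = 0.7468

Since p-value > α = 0.01, we fail to reject H₀.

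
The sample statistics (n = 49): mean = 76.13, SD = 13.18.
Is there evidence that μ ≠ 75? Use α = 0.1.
One-sample t-test:
H₀: μ = 75
H₁: μ ≠ 75
df = n - 1 = 48
t = (x̄ - μ₀) / (s/√n) = (76.13 - 75) / (13.18/√49) = 0.600
p-value = 0.5512

Since p-value > α = 0.1, we fail to reject H₀.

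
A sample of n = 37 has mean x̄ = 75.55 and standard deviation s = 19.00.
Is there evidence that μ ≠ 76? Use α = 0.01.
One-sample t-test:
H₀: μ = 76
H₁: μ ≠ 76
df = n - 1 = 36
t = (x̄ - μ₀) / (s/√n) = (75.55 - 76) / (19.00/√37) = -0.144
p-value = 0.8863

Since p-value > α = 0.01, we fail to reject H₀.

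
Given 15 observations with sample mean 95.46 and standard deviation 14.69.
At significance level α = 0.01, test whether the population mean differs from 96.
One-sample t-test:
H₀: μ = 96
H₁: μ ≠ 96
df = n - 1 = 14
t = (x̄ - μ₀) / (s/√n) = (95.46 - 96) / (14.69/√15) = -0.142
p-value = 0.8888

Since p-value > α = 0.01, we fail to reject H₀.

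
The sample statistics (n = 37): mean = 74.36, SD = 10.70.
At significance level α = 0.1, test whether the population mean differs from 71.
One-sample t-test:
H₀: μ = 71
H₁: μ ≠ 71
df = n - 1 = 36
t = (x̄ - μ₀) / (s/√n) = (74.36 - 71) / (10.70/√37) = 1.910
p-value = 0.0641

Since p-value < α = 0.1, we reject H₀.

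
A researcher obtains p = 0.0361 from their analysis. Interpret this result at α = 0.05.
Since p = 0.0361 < α = 0.05, reject H₀.
There is sufficient evidence to reject the null hypothesis; the result is statistically significant at the 0.05 level.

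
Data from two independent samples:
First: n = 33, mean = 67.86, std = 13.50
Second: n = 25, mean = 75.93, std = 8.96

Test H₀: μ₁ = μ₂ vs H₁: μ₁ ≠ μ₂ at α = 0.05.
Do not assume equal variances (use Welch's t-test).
Welch's two-sample t-test:
H₀: μ₁ = μ₂
H₁: μ₁ ≠ μ₂
s₁²/n₁ = 13.50²/33 = 5.5227,  s₂²/n₂ = 8.96²/25 = 3.2113
SE = √(s₁²/n₁ + s₂²/n₂) = √(5.5227 + 3.2113) = 2.9553
df (Welch-Satterthwaite) = (s₁²/n₁ + s₂²/n₂)² / [(s₁²/n₁)²/(n₁-1) + (s₂²/n₂)²/(n₂-1)] ≈ 55.16
t = (x̄₁ - x̄₂) / SE = (67.86 - 75.93) / 2.9553 = -8.07 / 2.9553 = -2.731
p-value = 0.0085

Since p-value < α = 0.05, we reject H₀.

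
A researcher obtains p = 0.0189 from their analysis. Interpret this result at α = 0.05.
Since p = 0.0189 < α = 0.05, reject H₀.
There is sufficient evidence to reject the null hypothesis; the result is statistically significant at the 0.05 level.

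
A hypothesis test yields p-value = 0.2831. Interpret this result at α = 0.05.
Since p = 0.2831 > α = 0.05, fail to reject H₀.
There is insufficient evidence to reject the null hypothesis; the result is not statistically significant at the 0.05 level.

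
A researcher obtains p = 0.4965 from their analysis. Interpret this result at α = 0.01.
Since p = 0.4965 > α = 0.01, fail to reject H₀.
There is insufficient evidence to reject the null hypothesis; the result is not statistically significant at the 0.01 level.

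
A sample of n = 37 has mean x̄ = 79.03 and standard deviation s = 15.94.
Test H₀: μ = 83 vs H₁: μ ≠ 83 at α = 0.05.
One-sample t-test:
H₀: μ = 83
H₁: μ ≠ 83
df = n - 1 = 36
t = (x̄ - μ₀) / (s/√n) = (79.03 - 83) / (15.94/√37) = -1.515
p-value = 0.1385

Since p-value > α = 0.05, we fail to reject H₀.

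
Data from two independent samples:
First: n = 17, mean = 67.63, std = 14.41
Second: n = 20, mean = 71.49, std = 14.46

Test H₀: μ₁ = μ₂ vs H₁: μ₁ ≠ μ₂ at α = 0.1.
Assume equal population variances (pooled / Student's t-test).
Student's two-sample t-test (equal variances):
H₀: μ₁ = μ₂
H₁: μ₁ ≠ μ₂
df = n₁ + n₂ - 2 = 35
Pooled variance s_p² = [(n₁-1)s₁² + (n₂-1)s₂²] / (n₁ + n₂ - 2) = [(16)(14.41²) + (19)(14.46²)] / 35 = 208.4317
SE = √(s_p²(1/n₁ + 1/n₂)) = √(208.4317 × (1/17 + 1/20)) = 4.7626
t = (x̄₁ - x̄₂) / SE = (67.63 - 71.49) / 4.7626 = -3.86 / 4.7626 = -0.810
p-value = 0.4231

Since p-value > α = 0.1, we fail to reject H₀.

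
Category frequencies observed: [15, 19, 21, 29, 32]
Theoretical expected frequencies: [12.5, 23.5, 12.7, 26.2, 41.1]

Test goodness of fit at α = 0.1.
Chi-square goodness of fit test:
H₀: observed counts match expected distribution
H₁: observed counts differ from expected distribution
df = k - 1 = 4
χ² = Σ(O - E)²/E
   = (15 - 12.5)²/12.5 + (19 - 23.5)²/23.5 + (21 - 12.7)²/12.7 + (29 - 26.2)²/26.2 + (32 - 41.1)²/41.1
   = 0.500 + 0.862 + 5.424 + 0.299 + 2.015
   = 9.10
p-value = 0.0586

Since p-value < α = 0.1, we reject H₀.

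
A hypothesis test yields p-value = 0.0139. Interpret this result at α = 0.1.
Since p = 0.0139 < α = 0.1, reject H₀.
There is sufficient evidence to reject the null hypothesis; the result is statistically significant at the 0.1 level.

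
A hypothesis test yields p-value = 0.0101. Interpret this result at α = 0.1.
Since p = 0.0101 < α = 0.1, reject H₀.
There is sufficient evidence to reject the null hypothesis; the result is statistically significant at the 0.1 level.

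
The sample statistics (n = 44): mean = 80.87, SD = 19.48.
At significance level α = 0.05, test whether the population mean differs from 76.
One-sample t-test:
H₀: μ = 76
H₁: μ ≠ 76
df = n - 1 = 43
t = (x̄ - μ₀) / (s/√n) = (80.87 - 76) / (19.48/√44) = 1.658
p-value = 0.1045

Since p-value > α = 0.05, we fail to reject H₀.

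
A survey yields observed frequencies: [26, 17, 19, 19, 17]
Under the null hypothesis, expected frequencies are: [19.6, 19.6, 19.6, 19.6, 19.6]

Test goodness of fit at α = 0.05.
Chi-square goodness of fit test:
H₀: observed counts match expected distribution
H₁: observed counts differ from expected distribution
df = k - 1 = 4
χ² = Σ(O - E)²/E
   = (26 - 19.6)²/19.6 + (17 - 19.6)²/19.6 + (19 - 19.6)²/19.6 + (19 - 19.6)²/19.6 + (17 - 19.6)²/19.6
   = 2.090 + 0.345 + 0.018 + 0.018 + 0.345
   = 2.82
p-value = 0.5890

Since p-value > α = 0.05, we fail to reject H₀.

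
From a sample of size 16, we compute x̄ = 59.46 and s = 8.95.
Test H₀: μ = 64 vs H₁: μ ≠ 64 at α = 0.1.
One-sample t-test:
H₀: μ = 64
H₁: μ ≠ 64
df = n - 1 = 15
t = (x̄ - μ₀) / (s/√n) = (59.46 - 64) / (8.95/√16) = -2.029
p-value = 0.0606

Since p-value < α = 0.1, we reject H₀.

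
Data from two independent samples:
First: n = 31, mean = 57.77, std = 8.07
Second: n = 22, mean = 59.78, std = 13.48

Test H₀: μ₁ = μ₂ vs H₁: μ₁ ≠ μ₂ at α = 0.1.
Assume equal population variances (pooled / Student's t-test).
Student's two-sample t-test (equal variances):
H₀: μ₁ = μ₂
H₁: μ₁ ≠ μ₂
df = n₁ + n₂ - 2 = 51
Pooled variance s_p² = [(n₁-1)s₁² + (n₂-1)s₂²] / (n₁ + n₂ - 2) = [(30)(8.07²) + (21)(13.48²)] / 51 = 113.1307
SE = √(s_p²(1/n₁ + 1/n₂)) = √(113.1307 × (1/31 + 1/22)) = 2.9651
t = (x̄₁ - x̄₂) / SE = (57.77 - 59.78) / 2.9651 = -2.01 / 2.9651 = -0.678
p-value = 0.5009

Since p-value > α = 0.1, we fail to reject H₀.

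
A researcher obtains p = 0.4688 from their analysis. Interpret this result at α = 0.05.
Since p = 0.4688 > α = 0.05, fail to reject H₀.
There is insufficient evidence to reject the null hypothesis; the result is not statistically significant at the 0.05 level.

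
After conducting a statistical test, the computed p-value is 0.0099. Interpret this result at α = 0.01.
Since p = 0.0099 < α = 0.01, reject H₀.
There is sufficient evidence to reject the null hypothesis; the result is statistically significant at the 0.01 level.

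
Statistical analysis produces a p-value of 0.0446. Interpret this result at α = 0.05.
Since p = 0.0446 < α = 0.05, reject H₀.
There is sufficient evidence to reject the null hypothesis; the result is statistically significant at the 0.05 level.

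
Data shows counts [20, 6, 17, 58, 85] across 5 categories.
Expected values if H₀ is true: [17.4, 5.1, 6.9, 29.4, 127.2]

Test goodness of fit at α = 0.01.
Chi-square goodness of fit test:
H₀: observed counts match expected distribution
H₁: observed counts differ from expected distribution
df = k - 1 = 4
χ² = Σ(O - E)²/E
   = (20 - 17.4)²/17.4 + (6 - 5.1)²/5.1 + (17 - 6.9)²/6.9 + (58 - 29.4)²/29.4 + (85 - 127.2)²/127.2
   = 0.389 + 0.159 + 14.784 + 27.822 + 14.000
   = 57.15
p-value < 0.0001

Since p-value < α = 0.01, we reject H₀.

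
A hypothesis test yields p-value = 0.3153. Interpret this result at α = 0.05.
Since p = 0.3153 > α = 0.05, fail to reject H₀.
There is insufficient evidence to reject the null hypothesis; the result is not statistically significant at the 0.05 level.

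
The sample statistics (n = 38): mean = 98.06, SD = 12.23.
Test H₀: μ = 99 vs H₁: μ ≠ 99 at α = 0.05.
One-sample t-test:
H₀: μ = 99
H₁: μ ≠ 99
df = n - 1 = 37
t = (x̄ - μ₀) / (s/√n) = (98.06 - 99) / (12.23/√38) = -0.474
p-value = 0.6384

Since p-value > α = 0.05, we fail to reject H₀.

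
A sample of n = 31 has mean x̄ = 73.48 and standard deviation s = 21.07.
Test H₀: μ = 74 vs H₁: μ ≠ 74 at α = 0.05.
One-sample t-test:
H₀: μ = 74
H₁: μ ≠ 74
df = n - 1 = 30
t = (x̄ - μ₀) / (s/√n) = (73.48 - 74) / (21.07/√31) = -0.137
p-value = 0.8916

Since p-value > α = 0.05, we fail to reject H₀.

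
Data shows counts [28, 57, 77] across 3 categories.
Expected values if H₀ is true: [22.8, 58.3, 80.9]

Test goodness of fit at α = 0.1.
Chi-square goodness of fit test:
H₀: observed counts match expected distribution
H₁: observed counts differ from expected distribution
df = k - 1 = 2
χ² = Σ(O - E)²/E
   = (28 - 22.8)²/22.8 + (57 - 58.3)²/58.3 + (77 - 80.9)²/80.9
   = 1.186 + 0.029 + 0.188
   = 1.40
p-value = 0.4959

Since p-value > α = 0.1, we fail to reject H₀.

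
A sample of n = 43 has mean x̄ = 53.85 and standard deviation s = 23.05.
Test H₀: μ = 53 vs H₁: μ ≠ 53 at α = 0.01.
One-sample t-test:
H₀: μ = 53
H₁: μ ≠ 53
df = n - 1 = 42
t = (x̄ - μ₀) / (s/√n) = (53.85 - 53) / (23.05/√43) = 0.242
p-value = 0.8101

Since p-value > α = 0.01, we fail to reject H₀.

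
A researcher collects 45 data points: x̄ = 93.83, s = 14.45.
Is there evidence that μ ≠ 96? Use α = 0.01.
One-sample t-test:
H₀: μ = 96
H₁: μ ≠ 96
df = n - 1 = 44
t = (x̄ - μ₀) / (s/√n) = (93.83 - 96) / (14.45/√45) = -1.007
p-value = 0.3193

Since p-value > α = 0.01, we fail to reject H₀.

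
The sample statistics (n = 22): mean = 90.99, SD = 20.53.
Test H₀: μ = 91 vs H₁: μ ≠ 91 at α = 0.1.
One-sample t-test:
H₀: μ = 91
H₁: μ ≠ 91
df = n - 1 = 21
t = (x̄ - μ₀) / (s/√n) = (90.99 - 91) / (20.53/√22) = -0.002
p-value = 0.9982

Since p-value > α = 0.1, we fail to reject H₀.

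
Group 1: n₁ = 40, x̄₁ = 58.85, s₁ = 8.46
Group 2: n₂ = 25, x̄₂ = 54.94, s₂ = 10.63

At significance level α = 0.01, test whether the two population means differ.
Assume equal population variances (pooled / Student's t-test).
Student's two-sample t-test (equal variances):
H₀: μ₁ = μ₂
H₁: μ₁ ≠ μ₂
df = n₁ + n₂ - 2 = 63
Pooled variance s_p² = [(n₁-1)s₁² + (n₂-1)s₂²] / (n₁ + n₂ - 2) = [(39)(8.46²) + (24)(10.63²)] / 63 = 87.3527
SE = √(s_p²(1/n₁ + 1/n₂)) = √(87.3527 × (1/40 + 1/25)) = 2.3828
t = (x̄₁ - x̄₂) / SE = (58.85 - 54.94) / 2.3828 = 3.91 / 2.3828 = 1.641
p-value = 0.1058

Since p-value > α = 0.01, we fail to reject H₀.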